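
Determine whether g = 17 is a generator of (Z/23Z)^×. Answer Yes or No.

φ(23) = 23 − 1 = 22 = 2 · 11.
An element g generates (Z/23Z)^× iff g^(22/q) ≢ 1 (mod 23) for each prime q ∈ {2, 11}.
17^11 ≡ 22 (mod 23)  [q = 2: ≢ 1 ✓]
17^2 ≡ 13 (mod 23)  [q = 11: ≢ 1 ✓]
All checks pass, so 17 has order 22 and is a primitive root modulo 23.

Yes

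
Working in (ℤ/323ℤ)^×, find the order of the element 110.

72

ord(110) | φ(323) = φ(17·19) = (17−1)·(19−1) = 16·18 = 288 = 2^5 · 3^2.
Divisors of 288: 1, 2, 3, 4, 6, 8, 9, 12, 16, 18, 24, 32, 36, 48, 72, 96, 144, 288.
Evaluate successive powers at the divisors of 288:
110^1 ≡ 110 (mod 323)
110^2 ≡ 149 (mod 323)
110^3 ≡ 240 (mod 323)
110^4 ≡ 237 (mod 323)
110^6 ≡ 106 (mod 323)
110^8 ≡ 290 (mod 323)
110^9 ≡ 246 (mod 323)
110^12 ≡ 254 (mod 323)
110^16 ≡ 120 (mod 323)
110^18 ≡ 115 (mod 323)
110^24 ≡ 239 (mod 323)
110^32 ≡ 188 (mod 323)
110^36 ≡ 305 (mod 323)
110^48 ≡ 273 (mod 323)
110^72 ≡ 1 (mod 323) ✓
Hence ord(110) = 72.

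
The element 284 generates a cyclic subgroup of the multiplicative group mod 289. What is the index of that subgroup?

1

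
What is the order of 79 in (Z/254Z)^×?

ord(79) | φ(254) = φ(2)·φ(127) = 1·126 = 126 = 2 · 3^2 · 7.
Divisors of 126: 1, 2, 3, 6, 7, 9, 14, 18, 21, 42, 63, 126.
Compute 79^d (mod 254) for the divisors d until we hit 1:
79^1 ≡ 79
79^2 ≡ 145
79^3 ≡ 25
79^6 ≡ 117
79^7 ≡ 99
79^9 ≡ 131
79^14 ≡ 149
79^18 ≡ 143
79^21 ≡ 19
79^42 ≡ 107
79^63 ≡ 1
Therefore the multiplicative order of 79 modulo 254 is 63.

63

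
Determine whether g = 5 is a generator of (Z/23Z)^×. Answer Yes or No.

Yes

φ(23) = 23 − 1 = 22 = 2 · 11.
It suffices to check that the order of 5 is not a proper divisor of 22: compute 5^(22/q) for q ∈ {2, 11}.
5^11 ≡ 22 (mod 23)  [q = 2: ≢ 1 ✓]
5^2 ≡ 2 (mod 23)  [q = 11: ≢ 1 ✓]
Every test exponent gives a nontrivial residue, hence 5 generates the full group.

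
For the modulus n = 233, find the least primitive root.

3

φ(233) = 233 − 1 = 232 = 2^3 · 29.
Test candidates g = 2, 3, … against the prime factors q ∈ {2, 29} of φ(233): g is a generator iff g^(232/q) ≢ 1 for every such q.
g = 2: 2^116 ≡ 1 — hits 1, so not a primitive root.
g = 3: 3^116 ≡ 232; 3^8 ≡ 37 — none is 1, so 3 is a primitive root.
Hence the least primitive root of 233 is 3.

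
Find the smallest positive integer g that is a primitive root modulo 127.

3

φ(127) = 127 − 1 = 126 = 2 · 3^2 · 7.
g is a primitive root iff g^(126/q) ≢ 1 (mod 127) for each prime q ∈ {2, 3, 7}.
g = 2: 2^63 ≡ 1 — hits 1, so not a primitive root.
g = 3: 3^63 ≡ 126; 3^42 ≡ 107; 3^18 ≡ 4 — none is 1, so 3 is a primitive root.
So 3 is the smallest generator of (Z/127Z)^×.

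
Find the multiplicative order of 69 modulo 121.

55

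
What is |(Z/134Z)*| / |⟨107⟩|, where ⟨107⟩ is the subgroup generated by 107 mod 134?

By Lagrange's theorem, ord_134(107) divides φ(134) = φ(2)·φ(67) = 1·66 = 66 = 2 · 3 · 11.
Divisors of 66: 1, 2, 3, 6, 11, 22, 33, 66.
Compute 107^d (mod 134) for the divisors d until we hit 1:
107^1 ≡ 107
107^2 ≡ 59
107^3 ≡ 15
107^6 ≡ 91
107^11 ≡ 1
So ord_134(107) = 11, hence |⟨107⟩| = 11.
The index is φ(134) / ord(107) = 66 / 11 = 6.

6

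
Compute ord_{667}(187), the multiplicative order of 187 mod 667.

By Lagrange's theorem, ord_667(187) divides φ(667) = φ(23·29) = (23−1)·(29−1) = 22·28 = 616 = 2^3 · 7 · 11.
Divisors of 616: 1, 2, 4, 7, 8, 11, 14, 22, 28, 44, 56, 77, 88, 154, 308, 616.
Evaluate successive powers at the divisors of 616:
187^1 ≡ 187
187^2 ≡ 285
187^4 ≡ 518
187^7 ≡ 347
187^8 ≡ 190
187^11 ≡ 323
187^14 ≡ 349
187^22 ≡ 277
187^28 ≡ 407
187^44 ≡ 24
187^56 ≡ 233
187^77 ≡ 231
187^88 ≡ 576
187^154 ≡ 1
So ord_667(187) = 154.

154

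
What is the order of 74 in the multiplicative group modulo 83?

82

ord(74) | φ(83) = 83 − 1 = 82 = 2 · 41.
Divisors of 82: 1, 2, 41, 82.
Compute 74^d (mod 83) for the divisors d until we hit 1:
74^1 ≡ 74 (mod 83)
74^2 ≡ 81 (mod 83)
74^41 ≡ 82 (mod 83)
74^82 ≡ 1 (mod 83) ✓
Therefore the multiplicative order of 74 modulo 83 is 82.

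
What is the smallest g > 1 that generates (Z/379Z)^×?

2

φ(379) = 379 − 1 = 378 = 2 · 3^3 · 7.
g is a primitive root iff g^(378/q) ≢ 1 (mod 379) for each prime q ∈ {2, 3, 7}.
g = 2: 2^189 ≡ 378; 2^126 ≡ 327; 2^54 ≡ 125 — none is 1, so 2 is a primitive root.
So 2 is the smallest generator of (Z/379Z)^×.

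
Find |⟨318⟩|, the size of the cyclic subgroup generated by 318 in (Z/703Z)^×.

36

The order of 318 must divide φ(703) = φ(19·37) = (19−1)·(37−1) = 18·36 = 648 = 2^3 · 3^4.
Divisors of 648: 1, 2, 3, 4, 6, 8, 9, 12, 18, 24, 27, 36, 54, 72, 81, 108, 162, 216, 324, 648.
Check 318^d mod 703 for each divisor in increasing order:
318^1 ≡ 318 (mod 703)
318^2 ≡ 595 (mod 703)
318^3 ≡ 103 (mod 703)
318^4 ≡ 416 (mod 703)
318^6 ≡ 64 (mod 703)
318^8 ≡ 118 (mod 703)
318^9 ≡ 265 (mod 703)
318^12 ≡ 581 (mod 703)
318^18 ≡ 628 (mod 703)
318^24 ≡ 121 (mod 703)
318^27 ≡ 512 (mod 703)
318^36 ≡ 1 (mod 703) ✓
So ord_703(318) = 36.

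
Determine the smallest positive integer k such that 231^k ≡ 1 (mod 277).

By Lagrange's theorem, ord_277(231) divides φ(277) = 277 − 1 = 276 = 2^2 · 3 · 23.
Divisors of 276: 1, 2, 3, 4, 6, 12, 23, 46, 69, 92, 138, 276.
Evaluate successive powers at the divisors of 276:
231^1 ≡ 231 (mod 277)
231^2 ≡ 177 (mod 277)
231^3 ≡ 168 (mod 277)
231^4 ≡ 28 (mod 277)
231^6 ≡ 247 (mod 277)
231^12 ≡ 69 (mod 277)
231^23 ≡ 35 (mod 277)
231^46 ≡ 117 (mod 277)
231^69 ≡ 217 (mod 277)
231^92 ≡ 116 (mod 277)
231^138 ≡ 276 (mod 277)
231^276 ≡ 1 (mod 277) ✓
The smallest such exponent is 276, so the order of 231 is 276.

276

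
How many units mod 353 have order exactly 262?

0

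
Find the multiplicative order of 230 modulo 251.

The order of 230 must divide φ(251) = 251 − 1 = 250 = 2 · 5^3.
Divisors of 250: 1, 2, 5, 10, 25, 50, 125, 250.
Check 230^d mod 251 for each divisor in increasing order:
230^1 ≡ 230 (mod 251)
230^2 ≡ 190 (mod 251)
230^5 ≡ 171 (mod 251)
230^10 ≡ 125 (mod 251)
230^25 ≡ 231 (mod 251)
230^50 ≡ 149 (mod 251)
230^125 ≡ 250 (mod 251)
230^250 ≡ 1 (mod 251) ✓
So ord_251(230) = 250.

250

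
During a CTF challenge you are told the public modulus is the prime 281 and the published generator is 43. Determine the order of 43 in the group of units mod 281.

70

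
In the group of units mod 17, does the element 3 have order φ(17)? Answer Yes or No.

Yes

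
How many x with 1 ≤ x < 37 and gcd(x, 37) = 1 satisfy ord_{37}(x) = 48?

0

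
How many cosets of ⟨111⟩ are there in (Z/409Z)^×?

3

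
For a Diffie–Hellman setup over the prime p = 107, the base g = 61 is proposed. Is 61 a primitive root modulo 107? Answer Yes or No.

φ(107) = 107 − 1 = 106 = 2 · 53.
Test 61^(106/q) mod 107 for each prime factor q of 106:
61^53 ≡ 1 (mod 107)  [q = 2: ≡ 1 ✗]
61^2 ≡ 83 (mod 107)  [q = 53: ≢ 1 ✓]
Since 61^53 ≡ 1, the order of 61 divides 53 < 106, so 61 is not a primitive root.

No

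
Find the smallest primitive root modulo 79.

3

φ(79) = 79 − 1 = 78 = 2 · 3 · 13.
g is a primitive root iff g^(78/q) ≢ 1 (mod 79) for each prime q ∈ {2, 3, 13}.
g = 2: 2^39 ≡ 1 — hits 1, so not a primitive root.
g = 3: 3^39 ≡ 78; 3^26 ≡ 23; 3^6 ≡ 18 — none is 1, so 3 is a primitive root.
So 3 is the smallest generator of (Z/79Z)^×.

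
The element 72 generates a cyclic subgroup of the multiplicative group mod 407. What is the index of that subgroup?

By Lagrange's theorem, ord_407(72) divides φ(407) = φ(11·37) = (11−1)·(37−1) = 10·36 = 360 = 2^3 · 3^2 · 5.
Divisors of 360: 1, 2, 3, 4, 5, 6, 8, 9, 10, 12, 15, 18, 20, 24, 30, 36, 40, 45, 60, 72, 90, 120, 180, 360.
Check 72^d mod 407 for each divisor in increasing order:
72^1 ≡ 72
72^2 ≡ 300
72^3 ≡ 29
72^4 ≡ 53
72^5 ≡ 153
72^6 ≡ 27
72^8 ≡ 367
72^9 ≡ 376
72^10 ≡ 210
72^12 ≡ 322
72^15 ≡ 384
72^18 ≡ 147
72^20 ≡ 144
72^24 ≡ 306
72^30 ≡ 122
72^36 ≡ 38
72^40 ≡ 386
72^45 ≡ 43
72^60 ≡ 232
72^72 ≡ 223
72^90 ≡ 221
72^120 ≡ 100
72^180 ≡ 1
Thus |⟨72⟩| = ord(72) = 180.
The index is φ(407) / ord(72) = 360 / 180 = 2.

2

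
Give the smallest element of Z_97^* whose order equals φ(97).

φ(97) = 97 − 1 = 96 = 2^5 · 3.
g is a primitive root iff g^(96/q) ≢ 1 (mod 97) for each prime q ∈ {2, 3}.
g = 2: 2^48 ≡ 1 — hits 1, so not a primitive root.
g = 3: 3^48 ≡ 1 — hits 1, so not a primitive root.
g = 4: 4^48 ≡ 1 — hits 1, so not a primitive root.
g = 5: 5^48 ≡ 96; 5^32 ≡ 35 — none is 1, so 5 is a primitive root.
Hence the least primitive root of 97 is 5.

5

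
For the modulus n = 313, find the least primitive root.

φ(313) = 313 − 1 = 312 = 2^3 · 3 · 13.
g is a primitive root iff g^(312/q) ≢ 1 (mod 313) for each prime q ∈ {2, 3, 13}.
g = 2: 2^156 ≡ 1 — hits 1, so not a primitive root.
g = 3: 3^156 ≡ 1 — hits 1, so not a primitive root.
g = 4: 4^156 ≡ 1 — hits 1, so not a primitive root.
g = 5: 5^156 ≡ 312; 5^104 ≡ 1 — hits 1, so not a primitive root.
g = 6: 6^156 ≡ 1 — hits 1, so not a primitive root.
g = 7: 7^156 ≡ 312; 7^104 ≡ 1 — hits 1, so not a primitive root.
g = 8: 8^156 ≡ 1 — hits 1, so not a primitive root.
g = 9: 9^156 ≡ 1 — hits 1, so not a primitive root.
g = 10: 10^156 ≡ 312; 10^104 ≡ 214; 10^24 ≡ 103 — none is 1, so 10 is a primitive root.
Hence the least primitive root of 313 is 10.

10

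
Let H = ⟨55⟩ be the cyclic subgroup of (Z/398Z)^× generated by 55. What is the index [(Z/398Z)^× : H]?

3

Since 55 ∈ (Z/398Z)^×, its order divides φ(398) = φ(2)·φ(199) = 1·198 = 198 = 2 · 3^2 · 11.
Divisors of 198: 1, 2, 3, 6, 9, 11, 18, 22, 33, 66, 99, 198.
Check 55^d mod 398 for each divisor in increasing order:
55^1 ≡ 55 (mod 398)
55^2 ≡ 239 (mod 398)
55^3 ≡ 11 (mod 398)
55^6 ≡ 121 (mod 398)
55^9 ≡ 137 (mod 398)
55^11 ≡ 107 (mod 398)
55^18 ≡ 63 (mod 398)
55^22 ≡ 305 (mod 398)
55^33 ≡ 397 (mod 398)
55^66 ≡ 1 (mod 398) ✓
The order of 55 is 66, so the subgroup it generates has 66 elements.
Index = |(Z/398Z)^×| / |⟨55⟩| = 198 / 66 = 3.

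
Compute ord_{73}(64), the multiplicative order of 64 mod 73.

3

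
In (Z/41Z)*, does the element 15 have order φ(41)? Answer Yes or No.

φ(41) = 41 − 1 = 40 = 2^3 · 5.
It suffices to check that the order of 15 is not a proper divisor of 40: compute 15^(40/q) for q ∈ {2, 5}.
15^20 ≡ 40 (mod 41)  [q = 2: ≢ 1 ✓]
15^8 ≡ 18 (mod 41)  [q = 5: ≢ 1 ✓]
None equal 1, so ord_41(15) = 40: 15 is a primitive root.

Yes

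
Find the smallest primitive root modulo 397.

5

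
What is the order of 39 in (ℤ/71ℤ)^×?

Since 39 ∈ (Z/71Z)^×, its order divides φ(71) = 71 − 1 = 70 = 2 · 5 · 7.
Divisors of 70: 1, 2, 5, 7, 10, 14, 35, 70.
Compute 39^d (mod 71) for the divisors d until we hit 1:
39^1 ≡ 39 (mod 71)
39^2 ≡ 30 (mod 71)
39^5 ≡ 26 (mod 71)
39^7 ≡ 70 (mod 71)
39^10 ≡ 37 (mod 71)
39^14 ≡ 1 (mod 71) ✓
The smallest such exponent is 14, so the order of 39 is 14.

14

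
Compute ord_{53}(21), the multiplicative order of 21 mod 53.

52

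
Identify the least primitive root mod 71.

φ(71) = 71 − 1 = 70 = 2 · 5 · 7.
Test candidates g = 2, 3, … against the prime factors q ∈ {2, 5, 7} of φ(71): g is a generator iff g^(70/q) ≢ 1 for every such q.
g = 2: 2^35 ≡ 1 — hits 1, so not a primitive root.
g = 3: 3^35 ≡ 1 — hits 1, so not a primitive root.
g = 4: 4^35 ≡ 1 — hits 1, so not a primitive root.
g = 5: 5^35 ≡ 1 — hits 1, so not a primitive root.
g = 6: 6^35 ≡ 1 — hits 1, so not a primitive root.
g = 7: 7^35 ≡ 70; 7^14 ≡ 54; 7^10 ≡ 45 — none is 1, so 7 is a primitive root.
Hence the least primitive root of 71 is 7.

7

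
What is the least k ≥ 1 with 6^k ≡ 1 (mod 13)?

By Lagrange's theorem, ord_13(6) divides φ(13) = 13 − 1 = 12 = 2^2 · 3.
Divisors of 12: 1, 2, 3, 4, 6, 12.
Test each divisor d:
6^1 ≡ 6 (mod 13)
6^2 ≡ 10 (mod 13)
6^3 ≡ 8 (mod 13)
6^4 ≡ 9 (mod 13)
6^6 ≡ 12 (mod 13)
6^12 ≡ 1 (mod 13) ✓
Therefore the multiplicative order of 6 modulo 13 is 12.

12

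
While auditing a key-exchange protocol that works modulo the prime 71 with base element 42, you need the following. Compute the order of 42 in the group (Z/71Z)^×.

70

ord(42) | φ(71) = 71 − 1 = 70 = 2 · 5 · 7.
Divisors of 70: 1, 2, 5, 7, 10, 14, 35, 70.
Evaluate successive powers at the divisors of 70:
42^1 ≡ 42
42^2 ≡ 60
42^5 ≡ 41
42^7 ≡ 46
42^10 ≡ 48
42^14 ≡ 57
42^35 ≡ 70
42^70 ≡ 1
So ord_71(42) = 70.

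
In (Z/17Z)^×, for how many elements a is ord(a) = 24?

φ(17) = 17 − 1 = 16 = 2^4.
In a cyclic group of order 16, there are φ(d) elements of order d for each divisor d of 16, and zero for non-divisors.
Since 24 ∤ 16, the count is 0.

0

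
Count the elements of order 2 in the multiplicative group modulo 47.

φ(47) = 47 − 1 = 46 = 2 · 23.
In a cyclic group of order 46, there are φ(d) elements of order d for each divisor d of 46, and zero for non-divisors.
2 | 46, and φ(2) = 2 − 1 = 1.

1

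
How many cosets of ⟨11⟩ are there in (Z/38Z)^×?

6

Since 11 ∈ (Z/38Z)^×, its order divides φ(38) = φ(2)·φ(19) = 1·18 = 18 = 2 · 3^2.
Divisors of 18: 1, 2, 3, 6, 9, 18.
Check 11^d mod 38 for each divisor in increasing order:
11^1 ≡ 11 (mod 38)
11^2 ≡ 7 (mod 38)
11^3 ≡ 1 (mod 38) ✓
Thus |⟨11⟩| = ord(11) = 3.
[(Z/38Z)^× : ⟨11⟩] = 18/3 = 6.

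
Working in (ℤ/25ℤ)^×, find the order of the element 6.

5

ord(6) | φ(25) = φ(5^2) = 5·(5−1) = 20 = 2^2 · 5.
Divisors of 20: 1, 2, 4, 5, 10, 20.
Check 6^d mod 25 for each divisor in increasing order:
6^1 ≡ 6
6^2 ≡ 11
6^4 ≡ 21
6^5 ≡ 1
The smallest such exponent is 5, so the order of 6 is 5.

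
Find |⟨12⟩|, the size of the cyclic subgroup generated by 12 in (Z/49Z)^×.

By Lagrange's theorem, ord_49(12) divides φ(49) = φ(7^2) = 7·(7−1) = 42 = 2 · 3 · 7.
Divisors of 42: 1, 2, 3, 6, 7, 14, 21, 42.
Test each divisor d:
12^1 ≡ 12
12^2 ≡ 46
12^3 ≡ 13
12^6 ≡ 22
12^7 ≡ 19
12^14 ≡ 18
12^21 ≡ 48
12^42 ≡ 1
Hence ord(12) = 42.

42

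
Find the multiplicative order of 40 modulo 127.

By Lagrange's theorem, ord_127(40) divides φ(127) = 127 − 1 = 126 = 2 · 3^2 · 7.
Divisors of 126: 1, 2, 3, 6, 7, 9, 14, 18, 21, 42, 63, 126.
Compute 40^d (mod 127) for the divisors d until we hit 1:
40^1 ≡ 40 (mod 127)
40^2 ≡ 76 (mod 127)
40^3 ≡ 119 (mod 127)
40^6 ≡ 64 (mod 127)
40^7 ≡ 20 (mod 127)
40^9 ≡ 123 (mod 127)
40^14 ≡ 19 (mod 127)
40^18 ≡ 16 (mod 127)
40^21 ≡ 126 (mod 127)
40^42 ≡ 1 (mod 127) ✓
Therefore the multiplicative order of 40 modulo 127 is 42.

42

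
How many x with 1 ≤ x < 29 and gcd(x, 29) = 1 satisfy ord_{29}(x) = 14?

6

φ(29) = 29 − 1 = 28 = 2^2 · 7.
(Z/29Z)^× is cyclic (|G| = 28); a cyclic group of order m has exactly φ(d) elements of each order d | m, and none otherwise.
14 = 2 · 7 divides 28, and φ(14) = 6.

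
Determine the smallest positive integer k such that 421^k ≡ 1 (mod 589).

Since 421 ∈ (Z/589Z)^×, its order divides φ(589) = φ(19·31) = (19−1)·(31−1) = 18·30 = 540 = 2^2 · 3^3 · 5.
Divisors of 540: 1, 2, 3, 4, 5, 6, 9, 10, 12, 15, 18, 20, 27, 30, 36, 45, 54, 60, 90, 108, 135, 180, 270, 540.
Test each divisor d:
421^1 ≡ 421
421^2 ≡ 541
421^3 ≡ 407
421^4 ≡ 537
421^5 ≡ 490
421^6 ≡ 140
421^9 ≡ 436
421^10 ≡ 377
421^12 ≡ 163
421^15 ≡ 373
421^18 ≡ 438
421^20 ≡ 180
421^27 ≡ 132
421^30 ≡ 125
421^36 ≡ 419
421^45 ≡ 94
421^54 ≡ 343
421^60 ≡ 311
421^90 ≡ 1
The smallest such exponent is 90, so the order of 421 is 90.

90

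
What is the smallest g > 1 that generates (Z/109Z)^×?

6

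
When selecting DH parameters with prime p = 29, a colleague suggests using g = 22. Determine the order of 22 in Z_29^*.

14

By Lagrange's theorem, ord_29(22) divides φ(29) = 29 − 1 = 28 = 2^2 · 7.
Divisors of 28: 1, 2, 4, 7, 14, 28.
Evaluate successive powers at the divisors of 28:
22^1 ≡ 22 (mod 29)
22^2 ≡ 20 (mod 29)
22^4 ≡ 23 (mod 29)
22^7 ≡ 28 (mod 29)
22^14 ≡ 1 (mod 29) ✓
So ord_29(22) = 14.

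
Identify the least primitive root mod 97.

φ(97) = 97 − 1 = 96 = 2^5 · 3.
Test candidates g = 2, 3, … against the prime factors q ∈ {2, 3} of φ(97): g is a generator iff g^(96/q) ≢ 1 for every such q.
g = 2: 2^48 ≡ 1 — hits 1, so not a primitive root.
g = 3: 3^48 ≡ 1 — hits 1, so not a primitive root.
g = 4: 4^48 ≡ 1 — hits 1, so not a primitive root.
g = 5: 5^48 ≡ 96; 5^32 ≡ 35 — none is 1, so 5 is a primitive root.
So 5 is the smallest generator of (Z/97Z)^×.

5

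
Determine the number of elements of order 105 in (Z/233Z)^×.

φ(233) = 233 − 1 = 232 = 2^3 · 29.
Since (Z/233Z)^× is cyclic of order 232, the number of elements of order d is φ(d) when d | 232 and 0 otherwise.
Here 232 is not a multiple of 105, so there are no elements of order 105.

0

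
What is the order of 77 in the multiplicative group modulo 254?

42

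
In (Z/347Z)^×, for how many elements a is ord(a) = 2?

1

φ(347) = 347 − 1 = 346 = 2 · 173.
In a cyclic group of order 346, there are φ(d) elements of order d for each divisor d of 346, and zero for non-divisors.
2 | 346, and φ(2) = 2 − 1 = 1.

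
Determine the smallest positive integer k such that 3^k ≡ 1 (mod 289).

272

ord(3) | φ(289) = φ(17^2) = 17·(17−1) = 272 = 2^4 · 17.
Divisors of 272: 1, 2, 4, 8, 16, 17, 34, 68, 136, 272.
Check 3^d mod 289 for each divisor in increasing order:
3^1 ≡ 3 (mod 289)
3^2 ≡ 9 (mod 289)
3^4 ≡ 81 (mod 289)
3^8 ≡ 203 (mod 289)
3^16 ≡ 171 (mod 289)
3^17 ≡ 224 (mod 289)
3^34 ≡ 179 (mod 289)
3^68 ≡ 251 (mod 289)
3^136 ≡ 288 (mod 289)
3^272 ≡ 1 (mod 289) ✓
Hence ord(3) = 272.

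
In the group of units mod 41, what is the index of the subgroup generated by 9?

10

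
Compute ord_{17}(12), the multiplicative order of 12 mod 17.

16

The order of 12 must divide φ(17) = 17 − 1 = 16 = 2^4.
Divisors of 16: 1, 2, 4, 8, 16.
Test each divisor d:
12^1 ≡ 12
12^2 ≡ 8
12^4 ≡ 13
12^8 ≡ 16
12^16 ≡ 1
The smallest such exponent is 16, so the order of 12 is 16.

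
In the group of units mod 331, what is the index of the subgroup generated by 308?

Since 308 ∈ (Z/331Z)^×, its order divides φ(331) = 331 − 1 = 330 = 2 · 3 · 5 · 11.
Divisors of 330: 1, 2, 3, 5, 6, 10, 11, 15, 22, 30, 33, 55, 66, 110, 165, 330.
Compute 308^d (mod 331) for the divisors d until we hit 1:
308^1 ≡ 308 (mod 331)
308^2 ≡ 198 (mod 331)
308^3 ≡ 80 (mod 331)
308^5 ≡ 283 (mod 331)
308^6 ≡ 111 (mod 331)
308^10 ≡ 318 (mod 331)
308^11 ≡ 299 (mod 331)
308^15 ≡ 293 (mod 331)
308^22 ≡ 31 (mod 331)
308^30 ≡ 120 (mod 331)
308^33 ≡ 1 (mod 331) ✓
Thus |⟨308⟩| = ord(308) = 33.
[(Z/331Z)^× : ⟨308⟩] = 330/33 = 10.

10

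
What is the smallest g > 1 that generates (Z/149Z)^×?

2

φ(149) = 149 − 1 = 148 = 2^2 · 37.
g is a primitive root iff g^(148/q) ≢ 1 (mod 149) for each prime q ∈ {2, 37}.
g = 2: 2^74 ≡ 148; 2^4 ≡ 16 — none is 1, so 2 is a primitive root.
So 2 is the smallest generator of (Z/149Z)^×.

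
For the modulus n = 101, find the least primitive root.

2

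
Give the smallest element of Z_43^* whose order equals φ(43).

φ(43) = 43 − 1 = 42 = 2 · 3 · 7.
Test candidates g = 2, 3, … against the prime factors q ∈ {2, 3, 7} of φ(43): g is a generator iff g^(42/q) ≢ 1 for every such q.
g = 2: 2^21 ≡ 42; 2^14 ≡ 1 — hits 1, so not a primitive root.
g = 3: 3^21 ≡ 42; 3^14 ≡ 36; 3^6 ≡ 41 — none is 1, so 3 is a primitive root.
The smallest primitive root modulo 43 is 3.

3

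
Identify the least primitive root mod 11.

2

φ(11) = 11 − 1 = 10 = 2 · 5.
Test candidates g = 2, 3, … against the prime factors q ∈ {2, 5} of φ(11): g is a generator iff g^(10/q) ≢ 1 for every such q.
g = 2: 2^5 ≡ 10; 2^2 ≡ 4 — none is 1, so 2 is a primitive root.
So 2 is the smallest generator of (Z/11Z)^×.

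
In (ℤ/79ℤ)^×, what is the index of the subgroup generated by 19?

2

The order of 19 must divide φ(79) = 79 − 1 = 78 = 2 · 3 · 13.
Divisors of 78: 1, 2, 3, 6, 13, 26, 39, 78.
Compute 19^d (mod 79) for the divisors d until we hit 1:
19^1 ≡ 19 (mod 79)
19^2 ≡ 45 (mod 79)
19^3 ≡ 65 (mod 79)
19^6 ≡ 38 (mod 79)
19^13 ≡ 23 (mod 79)
19^26 ≡ 55 (mod 79)
19^39 ≡ 1 (mod 79) ✓
So ord_79(19) = 39, hence |⟨19⟩| = 39.
The index is φ(79) / ord(19) = 78 / 39 = 2.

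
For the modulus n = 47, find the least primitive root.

φ(47) = 47 − 1 = 46 = 2 · 23.
Test candidates g = 2, 3, … against the prime factors q ∈ {2, 23} of φ(47): g is a generator iff g^(46/q) ≢ 1 for every such q.
g = 2: 2^23 ≡ 1 — hits 1, so not a primitive root.
g = 3: 3^23 ≡ 1 — hits 1, so not a primitive root.
g = 4: 4^23 ≡ 1 — hits 1, so not a primitive root.
g = 5: 5^23 ≡ 46; 5^2 ≡ 25 — none is 1, so 5 is a primitive root.
So 5 is the smallest generator of (Z/47Z)^×.

5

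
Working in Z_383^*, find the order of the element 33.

Since 33 ∈ (Z/383Z)^×, its order divides φ(383) = 383 − 1 = 382 = 2 · 191.
Divisors of 382: 1, 2, 191, 382.
Compute 33^d (mod 383) for the divisors d until we hit 1:
33^1 ≡ 33
33^2 ≡ 323
33^191 ≡ 382
33^382 ≡ 1
The smallest such exponent is 382, so the order of 33 is 382.

382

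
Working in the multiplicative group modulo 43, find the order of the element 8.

14

ord(8) | φ(43) = 43 − 1 = 42 = 2 · 3 · 7.
Divisors of 42: 1, 2, 3, 6, 7, 14, 21, 42.
Evaluate successive powers at the divisors of 42:
8^1 ≡ 8 (mod 43)
8^2 ≡ 21 (mod 43)
8^3 ≡ 39 (mod 43)
8^6 ≡ 16 (mod 43)
8^7 ≡ 42 (mod 43)
8^14 ≡ 1 (mod 43) ✓
So ord_43(8) = 14.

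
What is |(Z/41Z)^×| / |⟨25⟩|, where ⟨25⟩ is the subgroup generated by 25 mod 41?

4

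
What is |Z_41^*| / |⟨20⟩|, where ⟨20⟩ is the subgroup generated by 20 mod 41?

2

ord(20) | φ(41) = 41 − 1 = 40 = 2^3 · 5.
Divisors of 40: 1, 2, 4, 5, 8, 10, 20, 40.
Test each divisor d:
20^1 ≡ 20 (mod 41)
20^2 ≡ 31 (mod 41)
20^4 ≡ 18 (mod 41)
20^5 ≡ 32 (mod 41)
20^8 ≡ 37 (mod 41)
20^10 ≡ 40 (mod 41)
20^20 ≡ 1 (mod 41) ✓
The order of 20 is 20, so the subgroup it generates has 20 elements.
The index is φ(41) / ord(20) = 40 / 20 = 2.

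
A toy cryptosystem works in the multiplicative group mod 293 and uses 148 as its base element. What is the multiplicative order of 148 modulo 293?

73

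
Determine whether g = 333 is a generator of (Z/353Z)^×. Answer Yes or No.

Yes

φ(353) = 353 − 1 = 352 = 2^5 · 11.
An element g generates (Z/353Z)^× iff g^(352/q) ≢ 1 (mod 353) for each prime q ∈ {2, 11}.
333^176 ≡ 352 (mod 353)  [q = 2: ≢ 1 ✓]
333^32 ≡ 58 (mod 353)  [q = 11: ≢ 1 ✓]
All checks pass, so 333 has order 352 and is a primitive root modulo 353.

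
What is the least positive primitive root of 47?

5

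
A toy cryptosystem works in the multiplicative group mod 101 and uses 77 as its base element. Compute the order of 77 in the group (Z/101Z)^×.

50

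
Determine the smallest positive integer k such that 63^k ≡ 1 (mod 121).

110

Since 63 ∈ (Z/121Z)^×, its order divides φ(121) = φ(11^2) = 11·(11−1) = 110 = 2 · 5 · 11.
Divisors of 110: 1, 2, 5, 10, 11, 22, 55, 110.
Check 63^d mod 121 for each divisor in increasing order:
63^1 ≡ 63
63^2 ≡ 97
63^5 ≡ 109
63^10 ≡ 23
63^11 ≡ 118
63^22 ≡ 9
63^55 ≡ 120
63^110 ≡ 1
Hence ord(63) = 110.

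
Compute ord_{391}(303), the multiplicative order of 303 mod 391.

Since 303 ∈ (Z/391Z)^×, its order divides φ(391) = φ(17·23) = (17−1)·(23−1) = 16·22 = 352 = 2^5 · 11.
Divisors of 352: 1, 2, 4, 8, 11, 16, 22, 32, 44, 88, 176, 352.
Compute 303^d (mod 391) for the divisors d until we hit 1:
303^1 ≡ 303
303^2 ≡ 315
303^4 ≡ 302
303^8 ≡ 101
303^11 ≡ 231
303^16 ≡ 35
303^22 ≡ 185
303^32 ≡ 52
303^44 ≡ 208
303^88 ≡ 254
303^176 ≡ 1
So ord_391(303) = 176.

176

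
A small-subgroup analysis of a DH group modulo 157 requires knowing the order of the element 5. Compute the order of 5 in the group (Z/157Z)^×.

156

ord(5) | φ(157) = 157 − 1 = 156 = 2^2 · 3 · 13.
Divisors of 156: 1, 2, 3, 4, 6, 12, 13, 26, 39, 52, 78, 156.
Check 5^d mod 157 for each divisor in increasing order:
5^1 ≡ 5 (mod 157)
5^2 ≡ 25 (mod 157)
5^3 ≡ 125 (mod 157)
5^4 ≡ 154 (mod 157)
5^6 ≡ 82 (mod 157)
5^12 ≡ 130 (mod 157)
5^13 ≡ 22 (mod 157)
5^26 ≡ 13 (mod 157)
5^39 ≡ 129 (mod 157)
5^52 ≡ 12 (mod 157)
5^78 ≡ 156 (mod 157)
5^156 ≡ 1 (mod 157) ✓
The smallest such exponent is 156, so the order of 5 is 156.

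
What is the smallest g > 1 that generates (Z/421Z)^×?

φ(421) = 421 − 1 = 420 = 2^2 · 3 · 5 · 7.
Test candidates g = 2, 3, … against the prime factors q ∈ {2, 3, 5, 7} of φ(421): g is a generator iff g^(420/q) ≢ 1 for every such q.
g = 2: 2^210 ≡ 420; 2^140 ≡ 400; 2^84 ≡ 279; 2^60 ≡ 370 — none is 1, so 2 is a primitive root.
Hence the least primitive root of 421 is 2.

2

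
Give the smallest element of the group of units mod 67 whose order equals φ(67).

2

φ(67) = 67 − 1 = 66 = 2 · 3 · 11.
g is a primitive root iff g^(66/q) ≢ 1 (mod 67) for each prime q ∈ {2, 3, 11}.
g = 2: 2^33 ≡ 66; 2^22 ≡ 37; 2^6 ≡ 64 — none is 1, so 2 is a primitive root.
So 2 is the smallest generator of (Z/67Z)^×.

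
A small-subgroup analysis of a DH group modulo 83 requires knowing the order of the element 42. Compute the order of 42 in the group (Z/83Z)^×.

Since 42 ∈ (Z/83Z)^×, its order divides φ(83) = 83 − 1 = 82 = 2 · 41.
Divisors of 82: 1, 2, 41, 82.
Compute 42^d (mod 83) for the divisors d until we hit 1:
42^1 ≡ 42
42^2 ≡ 21
42^41 ≡ 82
42^82 ≡ 1
Therefore the multiplicative order of 42 modulo 83 is 82.

82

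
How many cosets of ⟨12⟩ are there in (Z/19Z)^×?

3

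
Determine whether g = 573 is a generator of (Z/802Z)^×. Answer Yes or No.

No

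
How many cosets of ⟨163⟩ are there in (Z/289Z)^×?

ord(163) | φ(289) = φ(17^2) = 17·(17−1) = 272 = 2^4 · 17.
Divisors of 272: 1, 2, 4, 8, 16, 17, 34, 68, 136, 272.
Check 163^d mod 289 for each divisor in increasing order:
163^1 ≡ 163 (mod 289)
163^2 ≡ 270 (mod 289)
163^4 ≡ 72 (mod 289)
163^8 ≡ 271 (mod 289)
163^16 ≡ 35 (mod 289)
163^17 ≡ 214 (mod 289)
163^34 ≡ 134 (mod 289)
163^68 ≡ 38 (mod 289)
163^136 ≡ 288 (mod 289)
163^272 ≡ 1 (mod 289) ✓
Thus |⟨163⟩| = ord(163) = 272.
The index is φ(289) / ord(163) = 272 / 272 = 1.

1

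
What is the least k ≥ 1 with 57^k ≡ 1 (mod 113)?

Since 57 ∈ (Z/113Z)^×, its order divides φ(113) = 113 − 1 = 112 = 2^4 · 7.
Divisors of 112: 1, 2, 4, 7, 8, 14, 16, 28, 56, 112.
Check 57^d mod 113 for each divisor in increasing order:
57^1 ≡ 57
57^2 ≡ 85
57^4 ≡ 106
57^7 ≡ 98
57^8 ≡ 49
57^14 ≡ 112
57^16 ≡ 28
57^28 ≡ 1
Therefore the multiplicative order of 57 modulo 113 is 28.

28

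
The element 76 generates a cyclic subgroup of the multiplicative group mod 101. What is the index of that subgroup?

2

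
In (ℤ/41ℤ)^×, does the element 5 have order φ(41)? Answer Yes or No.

φ(41) = 41 − 1 = 40 = 2^3 · 5.
An element g generates (Z/41Z)^× iff g^(40/q) ≢ 1 (mod 41) for each prime q ∈ {2, 5}.
5^20 ≡ 1 (mod 41)  [q = 2: ≡ 1 ✗]
5^8 ≡ 18 (mod 41)  [q = 5: ≢ 1 ✓]
The check at q = 2 fails, so 5 generates a proper subgroup.

No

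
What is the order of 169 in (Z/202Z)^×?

Since 169 ∈ (Z/202Z)^×, its order divides φ(202) = φ(2)·φ(101) = 1·100 = 100 = 2^2 · 5^2.
Divisors of 100: 1, 2, 4, 5, 10, 20, 25, 50, 100.
Check 169^d mod 202 for each divisor in increasing order:
169^1 ≡ 169 (mod 202)
169^2 ≡ 79 (mod 202)
169^4 ≡ 181 (mod 202)
169^5 ≡ 87 (mod 202)
169^10 ≡ 95 (mod 202)
169^20 ≡ 137 (mod 202)
169^25 ≡ 1 (mod 202) ✓
Hence ord(169) = 25.

25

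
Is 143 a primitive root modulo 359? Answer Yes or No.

φ(359) = 359 − 1 = 358 = 2 · 179.
143 is a primitive root mod 359 iff 143^(φ(359)/q) ≢ 1 for every prime q | φ(359), i.e. q ∈ {2, 179}.
143^179 ≡ 358 (mod 359)  [q = 2: ≢ 1 ✓]
143^2 ≡ 345 (mod 359)  [q = 179: ≢ 1 ✓]
All checks pass, so 143 has order 358 and is a primitive root modulo 359.

Yes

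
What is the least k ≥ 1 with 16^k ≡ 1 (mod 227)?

113

ord(16) | φ(227) = 227 − 1 = 226 = 2 · 113.
Divisors of 226: 1, 2, 113, 226.
Test each divisor d:
16^1 ≡ 16
16^2 ≡ 29
16^113 ≡ 1
Hence ord(16) = 113.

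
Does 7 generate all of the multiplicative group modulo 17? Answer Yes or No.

Yes

φ(17) = 17 − 1 = 16 = 2^4.
It suffices to check that the order of 7 is not a proper divisor of 16: compute 7^(16/q) for q ∈ {2}.
7^8 ≡ 16 (mod 17)  [q = 2: ≢ 1 ✓]
Every test exponent gives a nontrivial residue, hence 7 generates the full group.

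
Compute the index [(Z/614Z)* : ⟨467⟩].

2

ord(467) | φ(614) = φ(2)·φ(307) = 1·306 = 306 = 2 · 3^2 · 17.
Divisors of 306: 1, 2, 3, 6, 9, 17, 18, 34, 51, 102, 153, 306.
Evaluate successive powers at the divisors of 306:
467^1 ≡ 467 (mod 614)
467^2 ≡ 119 (mod 614)
467^3 ≡ 313 (mod 614)
467^6 ≡ 343 (mod 614)
467^9 ≡ 523 (mod 614)
467^17 ≡ 353 (mod 614)
467^18 ≡ 299 (mod 614)
467^34 ≡ 581 (mod 614)
467^51 ≡ 17 (mod 614)
467^102 ≡ 289 (mod 614)
467^153 ≡ 1 (mod 614) ✓
So ord_614(467) = 153, hence |⟨467⟩| = 153.
[(Z/614Z)^× : ⟨467⟩] = 306/153 = 2.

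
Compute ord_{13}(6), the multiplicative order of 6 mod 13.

12

By Lagrange's theorem, ord_13(6) divides φ(13) = 13 − 1 = 12 = 2^2 · 3.
Divisors of 12: 1, 2, 3, 4, 6, 12.
Check 6^d mod 13 for each divisor in increasing order:
6^1 ≡ 6 (mod 13)
6^2 ≡ 10 (mod 13)
6^3 ≡ 8 (mod 13)
6^4 ≡ 9 (mod 13)
6^6 ≡ 12 (mod 13)
6^12 ≡ 1 (mod 13) ✓
Therefore the multiplicative order of 6 modulo 13 is 12.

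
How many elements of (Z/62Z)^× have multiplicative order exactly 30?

φ(62) = φ(2)·φ(31) = 1·30 = 30 = 2 · 3 · 5.
(Z/62Z)^× is cyclic (|G| = 30); a cyclic group of order m has exactly φ(d) elements of each order d | m, and none otherwise.
30 = 2 · 3 · 5 divides 30, and φ(30) = 8.

8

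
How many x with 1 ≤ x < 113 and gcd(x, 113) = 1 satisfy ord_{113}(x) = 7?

6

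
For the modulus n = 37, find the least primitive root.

2

φ(37) = 37 − 1 = 36 = 2^2 · 3^2.
Test candidates g = 2, 3, … against the prime factors q ∈ {2, 3} of φ(37): g is a generator iff g^(36/q) ≢ 1 for every such q.
g = 2: 2^18 ≡ 36; 2^12 ≡ 26 — none is 1, so 2 is a primitive root.
Hence the least primitive root of 37 is 2.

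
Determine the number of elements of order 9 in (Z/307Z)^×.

6

φ(307) = 307 − 1 = 306 = 2 · 3^2 · 17.
(Z/307Z)^× is cyclic (|G| = 306); a cyclic group of order m has exactly φ(d) elements of each order d | m, and none otherwise.
9 = 3^2 divides 306, and φ(9) = 6.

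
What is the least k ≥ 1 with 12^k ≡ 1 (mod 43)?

By Lagrange's theorem, ord_43(12) divides φ(43) = 43 − 1 = 42 = 2 · 3 · 7.
Divisors of 42: 1, 2, 3, 6, 7, 14, 21, 42.
Compute 12^d (mod 43) for the divisors d until we hit 1:
12^1 ≡ 12
12^2 ≡ 15
12^3 ≡ 8
12^6 ≡ 21
12^7 ≡ 37
12^14 ≡ 36
12^21 ≡ 42
12^42 ≡ 1
Hence ord(12) = 42.

42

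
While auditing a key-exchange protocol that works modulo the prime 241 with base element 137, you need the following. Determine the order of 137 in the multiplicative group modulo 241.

240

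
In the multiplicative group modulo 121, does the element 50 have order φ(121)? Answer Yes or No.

Yes

φ(121) = φ(11^2) = 11·(11−1) = 110 = 2 · 5 · 11.
It suffices to check that the order of 50 is not a proper divisor of 110: compute 50^(110/q) for q ∈ {2, 5, 11}.
50^55 ≡ 120 (mod 121)  [q = 2: ≢ 1 ✓]
50^22 ≡ 3 (mod 121)  [q = 5: ≢ 1 ✓]
50^10 ≡ 89 (mod 121)  [q = 11: ≢ 1 ✓]
Every test exponent gives a nontrivial residue, hence 50 generates the full group.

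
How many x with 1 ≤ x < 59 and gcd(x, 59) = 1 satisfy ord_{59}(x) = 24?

φ(59) = 59 − 1 = 58 = 2 · 29.
(Z/59Z)^× is cyclic (|G| = 58); a cyclic group of order m has exactly φ(d) elements of each order d | m, and none otherwise.
24 does not divide 58, so no element of (Z/59Z)^× has order 24.

0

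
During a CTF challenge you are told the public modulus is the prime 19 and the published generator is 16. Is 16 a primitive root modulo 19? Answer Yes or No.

φ(19) = 19 − 1 = 18 = 2 · 3^2.
Test 16^(18/q) mod 19 for each prime factor q of 18:
16^9 ≡ 1 (mod 19)  [q = 2: ≡ 1 ✗]
16^6 ≡ 7 (mod 19)  [q = 3: ≢ 1 ✓]
16^9 ≡ 1 shows ord(16) | 9, strictly less than φ(19); not a primitive root.

No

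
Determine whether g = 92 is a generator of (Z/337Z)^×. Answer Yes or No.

No

φ(337) = 337 − 1 = 336 = 2^4 · 3 · 7.
It suffices to check that the order of 92 is not a proper divisor of 336: compute 92^(336/q) for q ∈ {2, 3, 7}.
92^168 ≡ 336 (mod 337)  [q = 2: ≢ 1 ✓]
92^112 ≡ 1 (mod 337)  [q = 3: ≡ 1 ✗]
92^48 ≡ 79 (mod 337)  [q = 7: ≢ 1 ✓]
92^112 ≡ 1 shows ord(92) | 112, strictly less than φ(337); not a primitive root.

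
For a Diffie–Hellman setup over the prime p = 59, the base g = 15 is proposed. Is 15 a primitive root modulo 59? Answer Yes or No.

No

φ(59) = 59 − 1 = 58 = 2 · 29.
Test 15^(58/q) mod 59 for each prime factor q of 58:
15^29 ≡ 1 (mod 59)  [q = 2: ≡ 1 ✗]
15^2 ≡ 48 (mod 59)  [q = 29: ≢ 1 ✓]
15^29 ≡ 1 shows ord(15) | 29, strictly less than φ(59); not a primitive root.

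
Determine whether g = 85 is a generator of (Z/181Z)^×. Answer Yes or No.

Yes

φ(181) = 181 − 1 = 180 = 2^2 · 3^2 · 5.
An element g generates (Z/181Z)^× iff g^(180/q) ≢ 1 (mod 181) for each prime q ∈ {2, 3, 5}.
85^90 ≡ 180 (mod 181)  [q = 2: ≢ 1 ✓]
85^60 ≡ 48 (mod 181)  [q = 3: ≢ 1 ✓]
85^36 ≡ 59 (mod 181)  [q = 5: ≢ 1 ✓]
Every test exponent gives a nontrivial residue, hence 85 generates the full group.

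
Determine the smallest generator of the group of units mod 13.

φ(13) = 13 − 1 = 12 = 2^2 · 3.
Test candidates g = 2, 3, … against the prime factors q ∈ {2, 3} of φ(13): g is a generator iff g^(12/q) ≢ 1 for every such q.
g = 2: 2^6 ≡ 12; 2^4 ≡ 3 — none is 1, so 2 is a primitive root.
So 2 is the smallest generator of (Z/13Z)^×.

2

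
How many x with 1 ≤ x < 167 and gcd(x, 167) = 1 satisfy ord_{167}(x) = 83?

82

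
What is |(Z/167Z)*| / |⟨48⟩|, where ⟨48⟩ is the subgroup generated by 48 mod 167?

2

By Lagrange's theorem, ord_167(48) divides φ(167) = 167 − 1 = 166 = 2 · 83.
Divisors of 166: 1, 2, 83, 166.
Evaluate successive powers at the divisors of 166:
48^1 ≡ 48 (mod 167)
48^2 ≡ 133 (mod 167)
48^83 ≡ 1 (mod 167) ✓
Thus |⟨48⟩| = ord(48) = 83.
[(Z/167Z)^× : ⟨48⟩] = 166/83 = 2.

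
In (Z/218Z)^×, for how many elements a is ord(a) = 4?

φ(218) = φ(2)·φ(109) = 1·108 = 108 = 2^2 · 3^3.
In a cyclic group of order 108, there are φ(d) elements of order d for each divisor d of 108, and zero for non-divisors.
4 = 2^2 divides 108, and φ(4) = 2.

2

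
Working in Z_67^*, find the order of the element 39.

33

By Lagrange's theorem, ord_67(39) divides φ(67) = 67 − 1 = 66 = 2 · 3 · 11.
Divisors of 66: 1, 2, 3, 6, 11, 22, 33, 66.
Evaluate successive powers at the divisors of 66:
39^1 ≡ 39 (mod 67)
39^2 ≡ 47 (mod 67)
39^3 ≡ 24 (mod 67)
39^6 ≡ 40 (mod 67)
39^11 ≡ 29 (mod 67)
39^22 ≡ 37 (mod 67)
39^33 ≡ 1 (mod 67) ✓
Therefore the multiplicative order of 39 modulo 67 is 33.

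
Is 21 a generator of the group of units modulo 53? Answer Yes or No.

φ(53) = 53 − 1 = 52 = 2^2 · 13.
21 is a primitive root mod 53 iff 21^(φ(53)/q) ≢ 1 for every prime q | φ(53), i.e. q ∈ {2, 13}.
21^26 ≡ 52 (mod 53)  [q = 2: ≢ 1 ✓]
21^4 ≡ 24 (mod 53)  [q = 13: ≢ 1 ✓]
None equal 1, so ord_53(21) = 52: 21 is a primitive root.

Yes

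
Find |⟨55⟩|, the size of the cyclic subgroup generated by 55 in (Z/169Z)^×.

39

ord(55) | φ(169) = φ(13^2) = 13·(13−1) = 156 = 2^2 · 3 · 13.
Divisors of 156: 1, 2, 3, 4, 6, 12, 13, 26, 39, 52, 78, 156.
Check 55^d mod 169 for each divisor in increasing order:
55^1 ≡ 55
55^2 ≡ 152
55^3 ≡ 79
55^4 ≡ 120
55^6 ≡ 157
55^12 ≡ 144
55^13 ≡ 146
55^26 ≡ 22
55^39 ≡ 1
The smallest such exponent is 39, so the order of 55 is 39.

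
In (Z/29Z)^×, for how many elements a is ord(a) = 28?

12

φ(29) = 29 − 1 = 28 = 2^2 · 7.
Since (Z/29Z)^× is cyclic of order 28, the number of elements of order d is φ(d) when d | 28 and 0 otherwise.
28 = 2^2 · 7 divides 28, and φ(28) = 12.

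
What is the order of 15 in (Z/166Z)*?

82

Since 15 ∈ (Z/166Z)^×, its order divides φ(166) = φ(2)·φ(83) = 1·82 = 82 = 2 · 41.
Divisors of 82: 1, 2, 41, 82.
Compute 15^d (mod 166) for the divisors d until we hit 1:
15^1 ≡ 15
15^2 ≡ 59
15^41 ≡ 165
15^82 ≡ 1
Therefore the multiplicative order of 15 modulo 166 is 82.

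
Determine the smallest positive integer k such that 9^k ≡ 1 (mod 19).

Since 9 ∈ (Z/19Z)^×, its order divides φ(19) = 19 − 1 = 18 = 2 · 3^2.
Divisors of 18: 1, 2, 3, 6, 9, 18.
Check 9^d mod 19 for each divisor in increasing order:
9^1 ≡ 9 (mod 19)
9^2 ≡ 5 (mod 19)
9^3 ≡ 7 (mod 19)
9^6 ≡ 11 (mod 19)
9^9 ≡ 1 (mod 19) ✓
So ord_19(9) = 9.

9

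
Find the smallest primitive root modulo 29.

φ(29) = 29 − 1 = 28 = 2^2 · 7.
Test candidates g = 2, 3, … against the prime factors q ∈ {2, 7} of φ(29): g is a generator iff g^(28/q) ≢ 1 for every such q.
g = 2: 2^14 ≡ 28; 2^4 ≡ 16 — none is 1, so 2 is a primitive root.
Hence the least primitive root of 29 is 2.

2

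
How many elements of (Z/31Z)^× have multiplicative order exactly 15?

8

φ(31) = 31 − 1 = 30 = 2 · 3 · 5.
In a cyclic group of order 30, there are φ(d) elements of order d for each divisor d of 30, and zero for non-divisors.
15 = 3 · 5 divides 30, and φ(15) = 8.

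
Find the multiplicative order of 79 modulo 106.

The order of 79 must divide φ(106) = φ(2)·φ(53) = 1·52 = 52 = 2^2 · 13.
Divisors of 52: 1, 2, 4, 13, 26, 52.
Evaluate successive powers at the divisors of 52:
79^1 ≡ 79 (mod 106)
79^2 ≡ 93 (mod 106)
79^4 ≡ 63 (mod 106)
79^13 ≡ 83 (mod 106)
79^26 ≡ 105 (mod 106)
79^52 ≡ 1 (mod 106) ✓
The smallest such exponent is 52, so the order of 79 is 52.

52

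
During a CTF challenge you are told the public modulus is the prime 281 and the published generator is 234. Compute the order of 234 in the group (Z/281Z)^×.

56

By Lagrange's theorem, ord_281(234) divides φ(281) = 281 − 1 = 280 = 2^3 · 5 · 7.
Divisors of 280: 1, 2, 4, 5, 7, 8, 10, 14, 20, 28, 35, 40, 56, 70, 140, 280.
Test each divisor d:
234^1 ≡ 234 (mod 281)
234^2 ≡ 242 (mod 281)
234^4 ≡ 116 (mod 281)
234^5 ≡ 168 (mod 281)
234^7 ≡ 192 (mod 281)
234^8 ≡ 249 (mod 281)
234^10 ≡ 124 (mod 281)
234^14 ≡ 53 (mod 281)
234^20 ≡ 202 (mod 281)
234^28 ≡ 280 (mod 281)
234^35 ≡ 89 (mod 281)
234^40 ≡ 59 (mod 281)
234^56 ≡ 1 (mod 281) ✓
Hence ord(234) = 56.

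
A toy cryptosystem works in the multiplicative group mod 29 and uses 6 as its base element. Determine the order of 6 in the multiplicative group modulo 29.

14

The order of 6 must divide φ(29) = 29 − 1 = 28 = 2^2 · 7.
Divisors of 28: 1, 2, 4, 7, 14, 28.
Evaluate successive powers at the divisors of 28:
6^1 ≡ 6
6^2 ≡ 7
6^4 ≡ 20
6^7 ≡ 28
6^14 ≡ 1
The smallest such exponent is 14, so the order of 6 is 14.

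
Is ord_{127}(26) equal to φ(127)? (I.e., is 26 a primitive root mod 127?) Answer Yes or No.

No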